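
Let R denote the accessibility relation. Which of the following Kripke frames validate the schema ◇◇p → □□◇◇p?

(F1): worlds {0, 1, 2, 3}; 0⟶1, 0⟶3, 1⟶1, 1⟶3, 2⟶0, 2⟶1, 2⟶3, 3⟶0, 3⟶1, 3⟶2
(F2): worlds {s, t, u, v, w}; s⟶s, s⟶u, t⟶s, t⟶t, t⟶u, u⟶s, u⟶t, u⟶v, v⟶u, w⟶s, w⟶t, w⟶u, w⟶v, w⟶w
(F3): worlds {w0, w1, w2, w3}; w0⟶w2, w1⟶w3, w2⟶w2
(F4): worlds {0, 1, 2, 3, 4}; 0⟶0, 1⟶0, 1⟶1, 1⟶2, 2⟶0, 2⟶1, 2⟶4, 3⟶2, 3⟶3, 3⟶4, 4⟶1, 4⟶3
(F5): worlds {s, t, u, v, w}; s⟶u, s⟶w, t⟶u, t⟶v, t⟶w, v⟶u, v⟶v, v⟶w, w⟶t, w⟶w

The schema corresponds to a generalized confluence (Geach) condition: ∀x ∀y ∀z ((xR²y ∧ xR²z) → ∃w (y = w ∧ zR²w)).
(F1): fails — 0R²2, 0R²3 but no w with 2=w and 3R²w.
(F2): fails — sR²u, sR²v but no w* with u=w* and vR²w*.
(F3): ✓.
(F4): fails — 1R²1, 1R²0 but no w with 1=w and 0R²w.
(F5): fails — tR²t, tR²u but no w* with t=w* and uR²w*.
Valid on: (F3).

(F3)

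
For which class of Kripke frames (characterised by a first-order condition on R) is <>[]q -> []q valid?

Replacing q by ¬q and contraposing gives the equivalent schema ◇q → □◇q.
Suppose ◇q→□◇q is valid. Take Rxy, Rxz and set V(q)={y}. Then ◇q at x, so □◇q at x, so ◇q at z, so some w with Rzw has q; w=y, i.e. Rzy. By symmetry of the argument, Ryz.

the Euclidean property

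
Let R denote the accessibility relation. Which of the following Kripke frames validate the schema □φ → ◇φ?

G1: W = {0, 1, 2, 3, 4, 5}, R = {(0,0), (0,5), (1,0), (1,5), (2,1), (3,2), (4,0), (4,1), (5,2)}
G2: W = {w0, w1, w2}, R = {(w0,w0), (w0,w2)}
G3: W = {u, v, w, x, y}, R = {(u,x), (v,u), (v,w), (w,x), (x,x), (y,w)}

G1, G3

This is the axiom for seriality; its first-order frame correspondent is ∀x ∃y Rxy.
G1: ✓.
G2: fails — world w1 has no successor.
G3: ✓.
Valid on: G1, G3.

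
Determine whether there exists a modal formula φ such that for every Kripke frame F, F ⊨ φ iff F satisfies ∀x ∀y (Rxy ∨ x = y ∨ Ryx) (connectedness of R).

Modal frame validity is preserved under disjoint unions.
Take 4 disjoint single-world reflexive frames: each is trivially connected, but their disjoint union has 4 worlds with no edge between distinct components, so it is not connected.
So no modal formula (or set of formulas) defines exactly the connected frames.

Not definable by any modal formula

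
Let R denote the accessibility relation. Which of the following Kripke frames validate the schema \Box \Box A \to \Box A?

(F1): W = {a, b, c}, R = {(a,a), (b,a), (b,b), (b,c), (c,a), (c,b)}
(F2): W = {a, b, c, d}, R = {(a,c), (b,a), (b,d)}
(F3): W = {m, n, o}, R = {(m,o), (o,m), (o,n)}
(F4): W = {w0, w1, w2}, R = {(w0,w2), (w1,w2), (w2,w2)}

(F1), (F4)

The schema corresponds to density: \forall x \forall y (Rxy \to \exists z (Rxz \wedge Rzy)).
(F1): condition met.
(F2): fails — Rac but no z with Raz and Rzc.
(F3): fails — Rom but no z with Roz and Rzm.
(F4): condition met.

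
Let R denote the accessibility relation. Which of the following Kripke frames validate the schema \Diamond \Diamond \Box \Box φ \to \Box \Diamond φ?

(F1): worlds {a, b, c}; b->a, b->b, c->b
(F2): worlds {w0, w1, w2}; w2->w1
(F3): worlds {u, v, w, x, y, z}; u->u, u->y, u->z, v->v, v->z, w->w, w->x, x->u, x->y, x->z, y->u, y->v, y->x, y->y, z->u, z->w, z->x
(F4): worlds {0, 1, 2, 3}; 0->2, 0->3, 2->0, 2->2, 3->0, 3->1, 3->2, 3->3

(F2), (F3)

Frame correspondent (Sahlqvist): \forall x \forall y \forall z ((x R^2 y \wedge xRz) \to \exists w (y R^2 w \wedge zRw)) — i.e. a generalized confluence (Geach) condition.
(F1): fails — bR²a, bRa but no w with aR²w and aRw.
(F2): holds.
(F3): holds.
(F4): fails — 0R²1, 0R2 but no w with 1R²w and 2Rw.
Valid on: (F2), (F3).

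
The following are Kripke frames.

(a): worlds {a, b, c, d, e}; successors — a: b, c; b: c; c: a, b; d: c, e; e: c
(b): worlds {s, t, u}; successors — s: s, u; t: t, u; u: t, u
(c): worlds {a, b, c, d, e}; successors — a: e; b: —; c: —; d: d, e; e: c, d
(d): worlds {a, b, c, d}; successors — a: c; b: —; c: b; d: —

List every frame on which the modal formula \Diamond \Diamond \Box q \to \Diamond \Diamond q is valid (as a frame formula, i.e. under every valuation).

(b)

The schema corresponds to a generalized confluence (Geach) condition: \forall x \forall y (x R^2 y \to \exists w (yRw \wedge x R^2 w)).
(a): fails — bR²b but no w with bRw and bR²w.
(b): condition met.
(c): fails — aR²c but no w with cRw and aR²w.
(d): fails — aR²b but no w with bRw and aR²w.
Valid on: (b).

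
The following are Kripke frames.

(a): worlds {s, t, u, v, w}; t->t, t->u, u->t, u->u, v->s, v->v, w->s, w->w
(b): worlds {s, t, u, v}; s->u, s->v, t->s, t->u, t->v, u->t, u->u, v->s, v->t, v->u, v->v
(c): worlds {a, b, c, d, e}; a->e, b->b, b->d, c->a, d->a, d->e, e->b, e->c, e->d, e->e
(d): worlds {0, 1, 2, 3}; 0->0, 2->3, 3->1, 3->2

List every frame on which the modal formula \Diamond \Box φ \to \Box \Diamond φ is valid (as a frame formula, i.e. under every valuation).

This is the axiom for convergence; its first-order frame correspondent is \forall x \forall y \forall z (Rxy \wedge Rxz \to \exists w (Ryw \wedge Rzw)).
(a): fails — Rvv and Rvs but v and s have no common successor.
(b): condition met.
(c): fails — Rbb and Rbd but b and d have no common successor.
(d): fails — R32 and R31 but 2 and 1 have no common successor.
Valid on: (b).

(b)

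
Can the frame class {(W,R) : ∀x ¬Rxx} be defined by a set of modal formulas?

Not modally definable

Any modally definable frame class is closed under surjective bounded morphisms.
The 4-cycle (worlds s,t,u,v with s→t→u→v→s) is irreflexive, and the map sending every world to a single reflexive point • is a surjective bounded morphism (forth: every edge maps to (•,•); back: every world has a successor). So any modal formula valid on the 4-cycle is also valid on the reflexive point, which is not irreflexive.
So no modal formula (or set of formulas) defines exactly the irreflexive frames.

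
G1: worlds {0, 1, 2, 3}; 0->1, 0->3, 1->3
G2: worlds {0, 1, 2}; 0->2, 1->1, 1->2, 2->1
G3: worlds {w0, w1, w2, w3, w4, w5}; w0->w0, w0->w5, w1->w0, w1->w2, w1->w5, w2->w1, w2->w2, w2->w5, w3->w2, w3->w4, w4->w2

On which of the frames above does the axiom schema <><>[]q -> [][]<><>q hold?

G2

This is the axiom for a generalized confluence (Geach) condition; its first-order frame correspondent is forall x forall y forall z ((x R^2 y & x R^2 z) -> exists w (yRw & z R^2 w)).
G1: fails — 0R²3, 0R²3 but no w with 3Rw and 3R²w.
G2: holds.
G3: fails — w0R²w0, w0R²w5 but no w with w0Rw and w5R²w.
Valid on: G2.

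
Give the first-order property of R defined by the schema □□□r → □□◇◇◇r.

∀x ∀z (xR²z → ∃w (xR³w ∧ zR³w))

This is a Sahlqvist (Geach-type) schema ◇^0□^3r → □^2◇^3r.
Minimal-valuation argument: fix x; take any y with xR^0y and any z with xR^2z. Set V(r) to the set of worlds R-reachable from y in exactly 3 steps. Then □^3r holds at y, so the antecedent holds at x; validity forces ◇^3r at z, giving a w with zR^3w and yR^3w.
First-order correspondent: ∀x ∀z (xR²z → ∃w (xR³w ∧ zR³w)).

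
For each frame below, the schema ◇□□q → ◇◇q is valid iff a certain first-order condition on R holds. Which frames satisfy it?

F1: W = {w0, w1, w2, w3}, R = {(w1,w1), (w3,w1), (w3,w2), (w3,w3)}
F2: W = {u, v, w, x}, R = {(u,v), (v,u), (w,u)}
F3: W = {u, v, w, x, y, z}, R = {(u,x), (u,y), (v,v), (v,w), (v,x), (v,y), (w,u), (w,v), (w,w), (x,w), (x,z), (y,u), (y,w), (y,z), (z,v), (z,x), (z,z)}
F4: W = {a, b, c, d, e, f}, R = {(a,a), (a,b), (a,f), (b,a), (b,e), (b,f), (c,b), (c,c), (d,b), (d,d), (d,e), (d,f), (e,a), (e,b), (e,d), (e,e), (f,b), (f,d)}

The schema corresponds to a generalized confluence (Geach) condition: ∀x ∀y (xRy → ∃w (yR²w ∧ xR²w)).
F1: fails — w3Rw2 but no w with w2R²w and w3R²w.
F2: fails — uRv but no t with vR²t and uR²t.
F3: holds.
F4: holds.

F3, F4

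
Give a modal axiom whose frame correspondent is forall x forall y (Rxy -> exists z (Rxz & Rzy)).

□□ψ → □ψ

The condition is density. The C4 schema □□ψ → □ψ defines it.
Suppose □□ψ→□ψ is valid. Take Rxy and set V(ψ)={w : xR²w}. Then □□ψ at x, so □ψ at x, so ψ at y, i.e. ∃z(Rxz∧Rzy).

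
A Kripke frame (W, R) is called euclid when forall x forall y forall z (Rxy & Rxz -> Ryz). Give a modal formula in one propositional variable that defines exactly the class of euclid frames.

The condition is the Euclidean property. The 5 schema ◇r → □◇r defines it.
Suppose ◇r→□◇r is valid. Take Rxy, Rxz and set V(r)={y}. Then ◇r at x, so □◇r at x, so ◇r at z, so some w with Rzw has r; w=y, i.e. Rzy. By symmetry of the argument, Ryz.

◇r → □◇r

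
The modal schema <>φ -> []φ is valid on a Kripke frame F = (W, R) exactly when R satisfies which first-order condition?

Suppose ◇φ→□φ is valid. Take Rxy, Rxz and set V(φ)={y}. Then ◇φ at x, so □φ at x, so φ at z, i.e. z=y.
The converse is a direct semantic check.
So the correspondent is partial functionality.

partial functionality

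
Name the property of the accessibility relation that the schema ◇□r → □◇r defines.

convergence

Suppose ◇□r→□◇r is valid. Take Rxy, Rxz and set V(r)={w : Ryw}. Then □r at y so ◇□r at x, so □◇r at x, so ◇r at z, giving w with Rzw and Ryw.
Conversely, on a frame with convergence the schema holds at every world under every valuation.
So the correspondent is convergence.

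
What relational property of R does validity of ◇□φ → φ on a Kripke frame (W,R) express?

symmetry

Equivalently (dual form): φ → □◇φ.
Suppose φ→□◇φ is valid. Take Rxy and set V(φ)={x}. Then φ at x, so □◇φ at x, so ◇φ at y, so some z with Ryz has φ; z=x, i.e. Ryx.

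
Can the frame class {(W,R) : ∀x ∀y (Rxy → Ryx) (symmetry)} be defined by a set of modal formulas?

Yes, by p → □◇p

The condition is symmetry. A defining modal formula is p → □◇p.
Suppose p→□◇p is valid. Take Rxy and set V(p)={x}. Then p at x, so □◇p at x, so ◇p at y, so some z with Ryz has p; z=x, i.e. Ryx.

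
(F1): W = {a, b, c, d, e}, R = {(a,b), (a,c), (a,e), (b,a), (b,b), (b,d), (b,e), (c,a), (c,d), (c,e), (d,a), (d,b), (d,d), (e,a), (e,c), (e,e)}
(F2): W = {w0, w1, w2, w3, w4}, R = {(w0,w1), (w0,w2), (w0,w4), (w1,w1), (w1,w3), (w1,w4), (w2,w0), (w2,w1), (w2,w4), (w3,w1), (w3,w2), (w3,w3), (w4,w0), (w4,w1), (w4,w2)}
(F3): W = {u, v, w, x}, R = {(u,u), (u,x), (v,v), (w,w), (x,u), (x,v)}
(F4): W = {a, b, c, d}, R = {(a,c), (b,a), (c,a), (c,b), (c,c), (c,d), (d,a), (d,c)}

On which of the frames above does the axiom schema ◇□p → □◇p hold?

(F1), (F2)

Frame correspondent (Sahlqvist): ∀x ∀y ∀z (Rxy ∧ Rxz → ∃w (Ryw ∧ Rzw)) — i.e. convergence.
(F1): satisfies the condition.
(F2): satisfies the condition.
(F3): fails — Rxu and Rxv but u and v have no common successor.
(F4): fails — Rcb and Rca but b and a have no common successor.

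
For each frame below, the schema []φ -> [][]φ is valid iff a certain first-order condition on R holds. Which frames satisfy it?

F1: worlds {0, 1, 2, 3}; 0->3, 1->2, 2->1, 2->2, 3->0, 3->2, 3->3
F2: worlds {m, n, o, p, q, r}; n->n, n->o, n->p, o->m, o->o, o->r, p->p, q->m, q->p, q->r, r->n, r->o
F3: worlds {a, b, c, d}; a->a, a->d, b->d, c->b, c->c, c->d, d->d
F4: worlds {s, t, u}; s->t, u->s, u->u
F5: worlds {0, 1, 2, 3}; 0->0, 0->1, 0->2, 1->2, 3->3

The schema corresponds to transitivity: forall x forall y forall z (Rxy & Ryz -> Rxz).
F1: fails — R32 and R21 but not R31.
F2: fails — Rrn and Rnp but not Rrp.
F3: ✓.
F4: fails — Rus and Rst but not Rut.
F5: ✓.
Valid on: F3, F5.

F3, F5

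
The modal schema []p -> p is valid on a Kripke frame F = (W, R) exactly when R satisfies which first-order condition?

This schema is the T axiom.
Its frame correspondent is reflexivity — forall x Rxx.

reflexivity: forall x Rxx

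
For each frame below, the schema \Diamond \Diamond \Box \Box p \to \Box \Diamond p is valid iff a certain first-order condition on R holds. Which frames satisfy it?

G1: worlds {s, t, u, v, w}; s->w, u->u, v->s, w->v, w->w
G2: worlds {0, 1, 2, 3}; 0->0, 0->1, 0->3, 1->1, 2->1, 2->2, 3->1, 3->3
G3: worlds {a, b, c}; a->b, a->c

Frame correspondent (Sahlqvist): \forall x \forall y \forall z ((x R^2 y \wedge xRz) \to \exists w (y R^2 w \wedge zRw)) — i.e. a generalized confluence (Geach) condition.
G1: fails — wR²s, wRv but no w* with sR²w* and vRw*.
G2: holds.
G3: holds.
Valid on: G2, G3.

G2, G3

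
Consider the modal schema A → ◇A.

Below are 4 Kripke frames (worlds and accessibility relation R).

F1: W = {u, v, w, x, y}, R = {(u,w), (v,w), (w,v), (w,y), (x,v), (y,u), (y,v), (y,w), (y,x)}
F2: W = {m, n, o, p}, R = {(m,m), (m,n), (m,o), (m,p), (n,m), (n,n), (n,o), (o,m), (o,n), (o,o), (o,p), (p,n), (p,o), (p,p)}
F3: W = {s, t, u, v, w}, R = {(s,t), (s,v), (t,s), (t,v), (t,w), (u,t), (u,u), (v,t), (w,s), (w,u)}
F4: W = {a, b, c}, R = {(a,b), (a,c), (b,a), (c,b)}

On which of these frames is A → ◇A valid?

Frame correspondent (Sahlqvist): ∀x Rxx — i.e. reflexivity.
F1: fails — world u does not see itself.
F2: holds.
F3: fails — world s does not see itself.
F4: fails — world a does not see itself.
Valid on: F2.

F2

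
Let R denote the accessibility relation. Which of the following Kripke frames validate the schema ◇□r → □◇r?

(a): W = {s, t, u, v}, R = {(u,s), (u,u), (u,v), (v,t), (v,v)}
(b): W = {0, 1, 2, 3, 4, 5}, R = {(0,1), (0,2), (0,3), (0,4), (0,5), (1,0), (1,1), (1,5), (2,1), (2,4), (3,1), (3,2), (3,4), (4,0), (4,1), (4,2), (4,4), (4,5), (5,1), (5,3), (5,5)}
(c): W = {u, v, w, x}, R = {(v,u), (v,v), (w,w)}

(b)

Frame correspondent (Sahlqvist): ∀x ∀y ∀z (Rxy ∧ Rxz → ∃w (Ryw ∧ Rzw)) — i.e. convergence.
(a): fails — Ruv and Rus but v and s have no common successor.
(b): ✓.
(c): fails — Rvu and Rvu but u and u have no common successor.
Valid on: (b).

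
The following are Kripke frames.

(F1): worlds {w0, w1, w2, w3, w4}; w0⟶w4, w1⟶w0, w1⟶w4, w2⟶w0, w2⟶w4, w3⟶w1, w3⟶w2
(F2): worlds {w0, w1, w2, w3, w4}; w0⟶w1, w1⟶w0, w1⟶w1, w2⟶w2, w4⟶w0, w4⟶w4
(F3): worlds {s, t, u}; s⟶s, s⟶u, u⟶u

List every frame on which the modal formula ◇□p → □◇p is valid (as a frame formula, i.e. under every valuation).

(F3)

The schema corresponds to convergence: ∀x ∀y ∀z (Rxy ∧ Rxz → ∃w (Ryw ∧ Rzw)).
(F1): fails — Rw0w4 and Rw0w4 but w4 and w4 have no common successor.
(F2): fails — Rw4w4 and Rw4w0 but w4 and w0 have no common successor.
(F3): satisfies the condition.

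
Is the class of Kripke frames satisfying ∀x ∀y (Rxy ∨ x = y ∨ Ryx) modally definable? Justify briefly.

Any modally definable frame class is closed under disjoint unions.
Take 4 disjoint single-world reflexive frames: each is trivially connected, but their disjoint union has 4 worlds with no edge between distinct components, so it is not connected.
So the class is not modally definable.

No — not modally definable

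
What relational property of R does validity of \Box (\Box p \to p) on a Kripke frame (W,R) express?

Suppose □(□p→p) is valid. Take Rxy and set V(p)={w : Ryw}. Then at y, □p holds; since □(□p→p) at x, □p→p at y, so p at y, i.e. Ryy.

shift-reflexivity: \forall x \forall y (Rxy \to Ryy)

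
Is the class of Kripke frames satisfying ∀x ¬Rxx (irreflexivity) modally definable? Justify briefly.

Not definable by any modal formula

Any modally definable frame class is closed under surjective bounded morphisms.
The 4-cycle (worlds 0,1,2,3 with 0→1→2→3→0) is irreflexive, and the map sending every world to a single reflexive point • is a surjective bounded morphism (forth: every edge maps to (•,•); back: every world has a successor). So any modal formula valid on the 4-cycle is also valid on the reflexive point, which is not irreflexive.
Hence irreflexivity is not modally definable.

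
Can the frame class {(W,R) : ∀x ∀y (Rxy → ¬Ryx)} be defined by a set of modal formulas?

No — not modally definable

Modal frame validity is preserved under surjective bounded morphisms.
The 4-cycle (worlds w0,w1,w2,w3 with w0→w1→w2→w3→w0) is asymmetric. Mapping every world to a single reflexive point • is a surjective bounded morphism, and the reflexive point is not asymmetric (R•• but asymmetry requires ¬R••).
So no modal formula (or set of formulas) defines exactly the asymmetric frames.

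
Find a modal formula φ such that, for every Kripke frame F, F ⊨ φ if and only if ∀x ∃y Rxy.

□ψ → ◇ψ

A defining formula is □ψ → ◇ψ (the D axiom).
Suppose □ψ→◇ψ is valid. At any x set V(ψ)=W. Then □ψ at x, so ◇ψ at x, so x has a successor.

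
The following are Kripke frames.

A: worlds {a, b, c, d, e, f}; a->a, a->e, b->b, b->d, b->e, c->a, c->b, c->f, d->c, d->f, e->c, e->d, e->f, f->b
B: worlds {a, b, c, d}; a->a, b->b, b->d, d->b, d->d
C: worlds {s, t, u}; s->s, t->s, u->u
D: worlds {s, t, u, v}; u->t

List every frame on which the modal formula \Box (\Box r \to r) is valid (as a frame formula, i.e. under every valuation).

B, C

Frame correspondent (Sahlqvist): \forall x \forall y (Rxy \to Ryy) — i.e. shift-reflexivity.
A: fails — Rdc but not Rcc.
B: holds.
C: holds.
D: fails — Rut but not Rtt.
Valid on: B, C.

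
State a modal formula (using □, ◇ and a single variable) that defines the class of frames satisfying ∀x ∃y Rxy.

□p → ◇p

The condition is seriality. The D schema □p → ◇p defines it.
Suppose □p→◇p is valid. At any x set V(p)=W. Then □p at x, so ◇p at x, so x has a successor.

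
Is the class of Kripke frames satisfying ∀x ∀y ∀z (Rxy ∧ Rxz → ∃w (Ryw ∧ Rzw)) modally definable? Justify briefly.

Definable; ◇□r → □◇r defines it

The condition is convergence. A defining modal formula is ◇□r → □◇r.
Suppose ◇□r→□◇r is valid. Take Rxy, Rxz and set V(r)={w : Ryw}. Then □r at y so ◇□r at x, so □◇r at x, so ◇r at z, giving w with Rzw and Ryw.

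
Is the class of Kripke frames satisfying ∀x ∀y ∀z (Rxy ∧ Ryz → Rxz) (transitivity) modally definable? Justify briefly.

Definable; □p → □□p defines it

The condition is transitivity. A defining modal formula is □p → □□p.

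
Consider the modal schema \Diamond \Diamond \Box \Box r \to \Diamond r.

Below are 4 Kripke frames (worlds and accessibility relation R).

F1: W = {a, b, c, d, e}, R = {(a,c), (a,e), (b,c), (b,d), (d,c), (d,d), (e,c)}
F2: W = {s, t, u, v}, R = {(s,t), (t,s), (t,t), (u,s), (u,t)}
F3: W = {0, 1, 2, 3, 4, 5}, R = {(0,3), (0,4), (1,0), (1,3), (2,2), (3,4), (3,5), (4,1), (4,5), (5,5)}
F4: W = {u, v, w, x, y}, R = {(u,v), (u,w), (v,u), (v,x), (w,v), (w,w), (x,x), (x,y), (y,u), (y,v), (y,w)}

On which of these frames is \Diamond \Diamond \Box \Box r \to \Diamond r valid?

F2, F4

The schema corresponds to a generalized confluence (Geach) condition: \forall x \forall y (x R^2 y \to \exists w (y R^2 w \wedge xRw)).
F1: fails — aR²c but no w with cR²w and aRw.
F2: ✓.
F3: fails — 0R²5 but no w with 5R²w and 0Rw.
F4: ✓.
Valid on: F2, F4.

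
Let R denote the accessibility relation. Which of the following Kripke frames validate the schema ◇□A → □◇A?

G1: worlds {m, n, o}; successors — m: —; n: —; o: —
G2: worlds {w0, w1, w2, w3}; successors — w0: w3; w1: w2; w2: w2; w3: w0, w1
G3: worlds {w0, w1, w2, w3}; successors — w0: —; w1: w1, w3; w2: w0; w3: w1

G1

This is the axiom for convergence; its first-order frame correspondent is ∀x ∀y ∀z (Rxy ∧ Rxz → ∃w (Ryw ∧ Rzw)).
G1: holds.
G2: fails — Rw3w1 and Rw3w0 but w1 and w0 have no common successor.
G3: fails — Rw2w0 and Rw2w0 but w0 and w0 have no common successor.
Valid on: G1.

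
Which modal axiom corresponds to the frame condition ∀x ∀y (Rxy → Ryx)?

p → □◇p

This is symmetry; the standard corresponding axiom is B: p → □◇p.
Suppose p→□◇p is valid. Take Rxy and set V(p)={x}. Then p at x, so □◇p at x, so ◇p at y, so some z with Ryz has p; z=x, i.e. Ryx.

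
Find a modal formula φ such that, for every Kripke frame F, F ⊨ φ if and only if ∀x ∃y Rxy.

□ψ → ◇ψ

The condition is seriality. The D schema □ψ → ◇ψ defines it.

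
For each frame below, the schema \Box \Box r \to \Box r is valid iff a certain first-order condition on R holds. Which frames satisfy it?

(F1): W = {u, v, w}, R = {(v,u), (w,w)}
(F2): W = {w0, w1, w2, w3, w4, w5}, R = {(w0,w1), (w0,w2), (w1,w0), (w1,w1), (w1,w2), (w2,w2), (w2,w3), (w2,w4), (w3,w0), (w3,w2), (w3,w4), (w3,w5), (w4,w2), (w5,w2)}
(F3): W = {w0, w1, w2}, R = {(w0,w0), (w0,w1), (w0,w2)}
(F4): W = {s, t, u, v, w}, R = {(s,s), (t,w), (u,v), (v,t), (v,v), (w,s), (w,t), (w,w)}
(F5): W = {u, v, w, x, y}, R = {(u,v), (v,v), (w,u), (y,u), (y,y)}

This is the axiom for density; its first-order frame correspondent is \forall x \forall y (Rxy \to \exists z (Rxz \wedge Rzy)).
(F1): fails — Rvu but no z with Rvz and Rzu.
(F2): fails — Rw3w5 but no z with Rw3z and Rzw5.
(F3): satisfies the condition.
(F4): satisfies the condition.
(F5): fails — Rwu but no z with Rwz and Rzu.
Valid on: (F3), (F4).

(F3), (F4)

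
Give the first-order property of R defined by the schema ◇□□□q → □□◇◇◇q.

This is a Sahlqvist (Geach-type) schema ◇^1□^3q → □^2◇^3q.
Minimal-valuation argument: fix x; take any y with xR^1y and any z with xR^2z. Set V(q) to the set of worlds R-reachable from y in exactly 3 steps. Then □^3q holds at y, so the antecedent holds at x; validity forces ◇^3q at z, giving a w with zR^3w and yR^3w.
First-order correspondent: ∀x ∀y ∀z ((xRy ∧ xR²z) → ∃w (yR³w ∧ zR³w)).

∀x ∀y ∀z ((xRy ∧ xR²z) → ∃w (yR³w ∧ zR³w))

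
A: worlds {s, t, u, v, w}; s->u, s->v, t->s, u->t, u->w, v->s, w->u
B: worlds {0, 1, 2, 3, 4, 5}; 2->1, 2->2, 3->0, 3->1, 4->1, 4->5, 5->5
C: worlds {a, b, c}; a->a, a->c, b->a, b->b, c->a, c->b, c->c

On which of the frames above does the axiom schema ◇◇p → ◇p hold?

B

The schema corresponds to transitivity: ∀x ∀y ∀z (Rxy ∧ Ryz → Rxz).
A: fails — Ruw and Rwu but not Ruu.
B: ✓.
C: fails — Rba and Rac but not Rbc.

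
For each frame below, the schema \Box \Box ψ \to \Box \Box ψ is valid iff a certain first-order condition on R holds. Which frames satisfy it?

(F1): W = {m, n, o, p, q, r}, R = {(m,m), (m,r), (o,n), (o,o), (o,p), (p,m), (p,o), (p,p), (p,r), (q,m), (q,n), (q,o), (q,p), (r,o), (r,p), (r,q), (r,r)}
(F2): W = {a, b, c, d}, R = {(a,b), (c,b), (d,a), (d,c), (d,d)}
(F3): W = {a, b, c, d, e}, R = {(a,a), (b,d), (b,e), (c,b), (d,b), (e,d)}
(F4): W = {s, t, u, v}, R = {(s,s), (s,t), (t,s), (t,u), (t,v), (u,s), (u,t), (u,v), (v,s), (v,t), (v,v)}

This is the axiom for a generalized confluence (Geach) condition; its first-order frame correspondent is \forall x \forall z (x R^2 z \to \exists w (x R^2 w \wedge z = w)).
(F1): holds.
(F2): holds.
(F3): holds.
(F4): holds.

(F1), (F2), (F3), (F4)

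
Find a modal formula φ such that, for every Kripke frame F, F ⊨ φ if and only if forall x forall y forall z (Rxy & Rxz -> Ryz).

A defining formula is ◇s → □◇s (the 5 axiom).
Suppose ◇s→□◇s is valid. Take Rxy, Rxz and set V(s)={y}. Then ◇s at x, so □◇s at x, so ◇s at z, so some w with Rzw has s; w=y, i.e. Rzy. By symmetry of the argument, Ryz.

◇s → □◇s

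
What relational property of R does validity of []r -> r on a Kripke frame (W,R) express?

Suppose □r→r is valid. At any x set V(r)={w : Rxw}. Then □r holds at x, so r holds at x, i.e. Rxx.
Conversely, on a frame with reflexivity the schema holds at every world under every valuation.
So the correspondent is reflexivity.

Reflexivity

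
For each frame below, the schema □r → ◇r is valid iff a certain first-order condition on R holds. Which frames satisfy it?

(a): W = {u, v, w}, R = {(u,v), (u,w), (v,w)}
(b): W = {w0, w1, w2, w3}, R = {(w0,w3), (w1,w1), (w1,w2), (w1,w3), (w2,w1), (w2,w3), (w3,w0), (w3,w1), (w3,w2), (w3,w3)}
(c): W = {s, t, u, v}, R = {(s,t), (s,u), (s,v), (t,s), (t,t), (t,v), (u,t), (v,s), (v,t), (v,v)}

This is the axiom for seriality; its first-order frame correspondent is ∀x ∃y Rxy.
(a): fails — world w has no successor.
(b): condition met.
(c): condition met.

(b), (c)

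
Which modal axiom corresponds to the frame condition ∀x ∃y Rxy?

□ψ → ◇ψ

This is seriality; the standard corresponding axiom is D: □ψ → ◇ψ.
Suppose □ψ→◇ψ is valid. At any x set V(ψ)=W. Then □ψ at x, so ◇ψ at x, so x has a successor.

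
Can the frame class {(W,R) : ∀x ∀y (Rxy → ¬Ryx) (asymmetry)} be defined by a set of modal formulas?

Any modally definable frame class is closed under surjective bounded morphisms.
The 3-cycle (worlds 0,1,2 with 0→1→2→0) is asymmetric. Mapping every world to a single reflexive point • is a surjective bounded morphism, and the reflexive point is not asymmetric (R•• but asymmetry requires ¬R••).
Hence asymmetry is not modally definable.

No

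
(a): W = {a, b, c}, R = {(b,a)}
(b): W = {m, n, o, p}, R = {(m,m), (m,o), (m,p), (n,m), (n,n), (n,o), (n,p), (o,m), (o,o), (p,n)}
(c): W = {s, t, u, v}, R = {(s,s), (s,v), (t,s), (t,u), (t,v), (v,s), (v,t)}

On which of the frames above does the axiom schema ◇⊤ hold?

The schema corresponds to seriality: ∀x ∃y Rxy.
(a): fails — world a has no successor.
(b): holds.
(c): fails — world u has no successor.

(b)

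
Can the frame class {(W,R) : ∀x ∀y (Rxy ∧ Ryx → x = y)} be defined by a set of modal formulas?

Any modally definable frame class is closed under surjective bounded morphisms.
The 4-cycle (worlds a,b,c,d with a→b→c→d→a) is antisymmetric. Sending even-indexed worlds to a and odd-indexed worlds to b is a surjective bounded morphism onto the two-world frame with a↔b, which is not antisymmetric.
So no modal formula (or set of formulas) defines exactly the antisymmetric frames.

Not modally definable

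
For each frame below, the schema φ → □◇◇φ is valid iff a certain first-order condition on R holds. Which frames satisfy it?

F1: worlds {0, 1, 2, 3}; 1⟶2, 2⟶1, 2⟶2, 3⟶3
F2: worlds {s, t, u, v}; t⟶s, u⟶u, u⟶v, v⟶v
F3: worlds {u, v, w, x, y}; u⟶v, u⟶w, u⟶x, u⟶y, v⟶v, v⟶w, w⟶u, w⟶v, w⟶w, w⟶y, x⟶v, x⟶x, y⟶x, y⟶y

F1

This is the axiom for a generalized confluence (Geach) condition; its first-order frame correspondent is ∀x ∀z (xRz → ∃w (x = w ∧ zR²w)).
F1: condition met.
F2: fails — tRs but no w with t=w and sR²w.
F3: fails — uRx but no t with u=t and xR²t.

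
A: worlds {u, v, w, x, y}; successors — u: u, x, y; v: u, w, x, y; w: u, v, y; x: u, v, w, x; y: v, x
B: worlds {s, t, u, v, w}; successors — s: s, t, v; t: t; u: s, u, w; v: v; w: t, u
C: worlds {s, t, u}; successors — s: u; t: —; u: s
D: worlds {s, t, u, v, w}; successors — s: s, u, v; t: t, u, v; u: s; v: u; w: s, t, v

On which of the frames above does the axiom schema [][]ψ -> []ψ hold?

A, B

The schema corresponds to density: forall x forall y (Rxy -> exists z (Rxz & Rzy)).
A: satisfies the condition.
B: satisfies the condition.
C: fails — Rsu but no z with Rsz and Rzu.
D: fails — Rvu but no z with Rvz and Rzu.
Valid on: A, B.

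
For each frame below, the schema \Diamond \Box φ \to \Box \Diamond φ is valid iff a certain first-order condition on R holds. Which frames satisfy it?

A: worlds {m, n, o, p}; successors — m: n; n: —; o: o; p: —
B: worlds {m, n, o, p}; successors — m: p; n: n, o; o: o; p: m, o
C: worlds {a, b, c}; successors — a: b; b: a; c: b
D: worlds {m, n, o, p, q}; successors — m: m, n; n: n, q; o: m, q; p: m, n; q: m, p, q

C, D

This is the axiom for convergence; its first-order frame correspondent is \forall x \forall y \forall z (Rxy \wedge Rxz \to \exists w (Ryw \wedge Rzw)).
A: fails — Rmn and Rmn but n and n have no common successor.
B: fails — Rpm and Rpo but m and o have no common successor.
C: holds.
D: holds.
Valid on: C, D.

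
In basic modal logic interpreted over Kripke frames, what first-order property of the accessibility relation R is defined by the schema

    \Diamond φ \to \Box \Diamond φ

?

This is the 5 axiom.
It corresponds to the Euclidean property: \forall x \forall y \forall z (Rxy \wedge Rxz \to Ryz).

The Euclidean property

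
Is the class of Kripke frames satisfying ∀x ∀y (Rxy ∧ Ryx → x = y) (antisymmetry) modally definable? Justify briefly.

Any modally definable frame class is closed under surjective bounded morphisms.
The 6-cycle (worlds w0,w1,w2,w3,w4,w5 with w0→w1→w2→w3→w4→w5→w0) is antisymmetric. Sending even-indexed worlds to • and odd-indexed worlds to ∘ is a surjective bounded morphism onto the two-world frame with •↔∘, which is not antisymmetric.
So the class is not modally definable.

No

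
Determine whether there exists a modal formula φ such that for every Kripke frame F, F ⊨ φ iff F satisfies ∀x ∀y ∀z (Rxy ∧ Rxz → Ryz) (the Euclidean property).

The condition is the Euclidean property. A defining modal formula is ◇q → □◇q.
Suppose ◇q→□◇q is valid. Take Rxy, Rxz and set V(q)={y}. Then ◇q at x, so □◇q at x, so ◇q at z, so some w with Rzw has q; w=y, i.e. Rzy. By symmetry of the argument, Ryz.

Yes, by ◇q → □◇q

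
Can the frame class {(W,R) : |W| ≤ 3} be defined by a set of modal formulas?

Not modally definable

If a class were modally definable it would be closed under disjoint unions (Goldblatt–Thomason).
Any modal formula valid on each of 4 disjoint one-world frames is valid on their disjoint union (validity is preserved under disjoint unions). Each one-world frame has |W|=1≤3, but the union has |W|=4.
So no modal formula (or set of formulas) defines exactly the |W|≤3 frames.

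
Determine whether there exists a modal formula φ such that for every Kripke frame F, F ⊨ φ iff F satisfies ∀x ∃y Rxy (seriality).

This is a Sahlqvist condition; the D axiom □p → ◇p defines it.
Suppose □p→◇p is valid. At any x set V(p)=W. Then □p at x, so ◇p at x, so x has a successor.

Definable; □p → ◇p defines it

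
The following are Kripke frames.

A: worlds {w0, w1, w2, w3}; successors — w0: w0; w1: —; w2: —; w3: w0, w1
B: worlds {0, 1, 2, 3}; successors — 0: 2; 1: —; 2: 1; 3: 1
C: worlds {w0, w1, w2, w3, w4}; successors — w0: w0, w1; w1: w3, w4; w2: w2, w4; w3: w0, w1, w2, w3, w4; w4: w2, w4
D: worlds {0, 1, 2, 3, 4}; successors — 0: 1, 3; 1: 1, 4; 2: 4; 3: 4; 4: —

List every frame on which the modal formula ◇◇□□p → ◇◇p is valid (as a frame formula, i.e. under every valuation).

Frame correspondent (Sahlqvist): ∀x ∀y (xR²y → ∃w (yR²w ∧ xR²w)) — i.e. a generalized confluence (Geach) condition.
A: satisfies the condition.
B: fails — 0R²1 but no w with 1R²w and 0R²w.
C: satisfies the condition.
D: fails — 0R²4 but no w with 4R²w and 0R²w.
Valid on: A, C.

A, C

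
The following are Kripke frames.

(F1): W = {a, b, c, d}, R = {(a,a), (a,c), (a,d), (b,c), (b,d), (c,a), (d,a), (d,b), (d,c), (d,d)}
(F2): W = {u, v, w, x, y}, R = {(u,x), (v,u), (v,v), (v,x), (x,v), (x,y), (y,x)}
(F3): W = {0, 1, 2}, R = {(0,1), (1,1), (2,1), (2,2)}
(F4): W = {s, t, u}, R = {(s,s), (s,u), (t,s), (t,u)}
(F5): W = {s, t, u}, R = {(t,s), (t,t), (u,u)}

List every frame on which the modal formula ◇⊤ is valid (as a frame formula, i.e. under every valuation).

Frame correspondent (Sahlqvist): ∀x ∃y Rxy — i.e. seriality.
(F1): holds.
(F2): fails — world w has no successor.
(F3): holds.
(F4): fails — world u has no successor.
(F5): fails — world s has no successor.
Valid on: (F1), (F3).

(F1), (F3)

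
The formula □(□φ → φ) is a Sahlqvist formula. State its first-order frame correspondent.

Shift-reflexivity

Suppose □(□φ→φ) is valid. Take Rxy and set V(φ)={w : Ryw}. Then at y, □φ holds; since □(□φ→φ) at x, □φ→φ at y, so φ at y, i.e. Ryy.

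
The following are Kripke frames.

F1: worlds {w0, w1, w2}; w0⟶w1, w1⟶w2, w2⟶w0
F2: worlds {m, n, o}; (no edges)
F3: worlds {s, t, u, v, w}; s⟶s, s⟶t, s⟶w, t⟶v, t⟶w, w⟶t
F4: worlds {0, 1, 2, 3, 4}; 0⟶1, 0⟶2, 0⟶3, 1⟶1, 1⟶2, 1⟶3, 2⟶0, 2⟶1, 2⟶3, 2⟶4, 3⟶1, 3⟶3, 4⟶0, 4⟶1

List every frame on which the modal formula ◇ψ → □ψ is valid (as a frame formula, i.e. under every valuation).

F1, F2

Frame correspondent (Sahlqvist): ∀x ∀y ∀z (Rxy ∧ Rxz → y = z) — i.e. partial functionality.
F1: holds.
F2: holds.
F3: fails — s sees both s and t.
F4: fails — 0 sees both 1 and 2.
Valid on: F1, F2.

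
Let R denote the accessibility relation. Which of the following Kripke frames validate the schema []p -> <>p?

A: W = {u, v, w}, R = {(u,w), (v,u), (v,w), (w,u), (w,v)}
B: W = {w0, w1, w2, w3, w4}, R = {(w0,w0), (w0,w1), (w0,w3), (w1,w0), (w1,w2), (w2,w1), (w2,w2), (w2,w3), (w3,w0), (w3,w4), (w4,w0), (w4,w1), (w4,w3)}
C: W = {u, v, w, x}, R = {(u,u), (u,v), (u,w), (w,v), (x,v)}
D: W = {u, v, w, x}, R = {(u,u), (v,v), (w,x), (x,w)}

The schema corresponds to seriality: forall x exists y Rxy.
A: ✓.
B: ✓.
C: fails — world v has no successor.
D: ✓.

A, B, D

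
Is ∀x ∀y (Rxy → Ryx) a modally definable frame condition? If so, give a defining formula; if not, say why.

Yes: it is symmetry, defined by the B schema r → □◇r.
Suppose r→□◇r is valid. Take Rxy and set V(r)={x}. Then r at x, so □◇r at x, so ◇r at y, so some z with Ryz has r; z=x, i.e. Ryx.

Yes, by r → □◇r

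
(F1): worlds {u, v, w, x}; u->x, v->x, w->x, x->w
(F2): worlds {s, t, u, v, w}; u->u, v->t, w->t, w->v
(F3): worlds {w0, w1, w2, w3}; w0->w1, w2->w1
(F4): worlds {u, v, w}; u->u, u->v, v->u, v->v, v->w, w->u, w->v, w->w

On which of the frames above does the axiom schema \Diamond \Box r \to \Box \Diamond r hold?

(F1), (F4)

Frame correspondent (Sahlqvist): \forall x \forall y \forall z (Rxy \wedge Rxz \to \exists w (Ryw \wedge Rzw)) — i.e. convergence.
(F1): holds.
(F2): fails — Rvt and Rvt but t and t have no common successor.
(F3): fails — Rw0w1 and Rw0w1 but w1 and w1 have no common successor.
(F4): holds.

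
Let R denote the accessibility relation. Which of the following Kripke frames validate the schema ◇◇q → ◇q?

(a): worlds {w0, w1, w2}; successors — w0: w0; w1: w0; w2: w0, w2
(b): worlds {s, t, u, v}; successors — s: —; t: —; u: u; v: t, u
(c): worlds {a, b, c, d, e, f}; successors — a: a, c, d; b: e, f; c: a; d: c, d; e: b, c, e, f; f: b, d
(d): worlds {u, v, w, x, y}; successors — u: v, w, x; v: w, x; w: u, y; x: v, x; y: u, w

Frame correspondent (Sahlqvist): ∀x ∀y ∀z (Rxy ∧ Ryz → Rxz) — i.e. transitivity.
(a): satisfies the condition.
(b): satisfies the condition.
(c): fails — Rdc and Rca but not Rda.
(d): fails — Ruw and Rwu but not Ruu.

(a), (b)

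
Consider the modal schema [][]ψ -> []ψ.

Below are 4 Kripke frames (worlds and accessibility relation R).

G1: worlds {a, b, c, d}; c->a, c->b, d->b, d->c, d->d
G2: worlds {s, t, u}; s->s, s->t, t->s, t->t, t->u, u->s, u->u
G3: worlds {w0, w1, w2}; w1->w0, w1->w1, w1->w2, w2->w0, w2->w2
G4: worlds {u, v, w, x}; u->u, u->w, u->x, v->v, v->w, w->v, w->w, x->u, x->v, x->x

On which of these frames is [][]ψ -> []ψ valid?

G2, G3, G4

This is the axiom for density; its first-order frame correspondent is forall x forall y (Rxy -> exists z (Rxz & Rzy)).
G1: fails — Rcb but no z with Rcz and Rzb.
G2: condition met.
G3: condition met.
G4: condition met.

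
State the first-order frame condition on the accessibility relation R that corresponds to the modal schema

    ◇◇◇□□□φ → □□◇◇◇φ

This is a Sahlqvist (Geach-type) schema ◇^3□^3φ → □^2◇^3φ.
First-order correspondent: ∀x ∀y ∀z ((xR³y ∧ xR²z) → ∃w (yR³w ∧ zR³w)).

∀x ∀y ∀z ((xR³y ∧ xR²z) → ∃w (yR³w ∧ zR³w))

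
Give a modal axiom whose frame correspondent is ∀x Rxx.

□r → r

A defining formula is □r → r (the T axiom).
Suppose □r→r is valid. At any x set V(r)={w : Rxw}. Then □r holds at x, so r holds at x, i.e. Rxx.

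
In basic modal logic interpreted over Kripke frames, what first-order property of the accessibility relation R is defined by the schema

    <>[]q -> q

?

This schema is equivalent to the B axiom q → □◇q.
Its frame correspondent is symmetry — forall x forall y (Rxy -> Ryx).

symmetry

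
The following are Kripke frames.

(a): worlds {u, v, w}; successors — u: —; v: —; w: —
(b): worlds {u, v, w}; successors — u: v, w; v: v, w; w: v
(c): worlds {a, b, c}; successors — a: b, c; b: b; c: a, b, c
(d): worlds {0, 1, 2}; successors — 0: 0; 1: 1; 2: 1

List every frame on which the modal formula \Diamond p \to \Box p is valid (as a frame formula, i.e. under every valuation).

(a), (d)

This is the axiom for partial functionality; its first-order frame correspondent is \forall x \forall y \forall z (Rxy \wedge Rxz \to y = z).
(a): satisfies the condition.
(b): fails — u sees both v and w.
(c): fails — a sees both b and c.
(d): satisfies the condition.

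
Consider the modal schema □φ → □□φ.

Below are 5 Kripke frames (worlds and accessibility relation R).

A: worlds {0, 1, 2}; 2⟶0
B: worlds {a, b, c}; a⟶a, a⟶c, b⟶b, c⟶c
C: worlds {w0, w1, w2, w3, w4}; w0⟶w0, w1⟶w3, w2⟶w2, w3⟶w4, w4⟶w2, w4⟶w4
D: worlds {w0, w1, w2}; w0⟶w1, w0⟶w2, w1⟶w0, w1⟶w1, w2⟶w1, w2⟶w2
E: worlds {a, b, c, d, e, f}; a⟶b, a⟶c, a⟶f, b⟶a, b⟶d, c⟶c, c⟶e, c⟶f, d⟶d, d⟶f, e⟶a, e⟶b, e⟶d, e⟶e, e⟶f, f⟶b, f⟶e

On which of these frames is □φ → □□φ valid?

A, B

Frame correspondent (Sahlqvist): ∀x ∀y ∀z (Rxy ∧ Ryz → Rxz) — i.e. transitivity.
A: ✓.
B: ✓.
C: fails — Rw1w3 and Rw3w4 but not Rw1w4.
D: fails — Rw1w0 and Rw0w2 but not Rw1w2.
E: fails — Rcf and Rfb but not Rcb.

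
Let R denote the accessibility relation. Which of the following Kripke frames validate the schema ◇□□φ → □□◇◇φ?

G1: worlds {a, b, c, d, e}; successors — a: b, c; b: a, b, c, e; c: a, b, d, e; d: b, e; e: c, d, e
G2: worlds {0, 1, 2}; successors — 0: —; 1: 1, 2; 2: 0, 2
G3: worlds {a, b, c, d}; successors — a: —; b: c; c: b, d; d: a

The schema corresponds to a generalized confluence (Geach) condition: ∀x ∀y ∀z ((xRy ∧ xR²z) → ∃w (yR²w ∧ zR²w)).
G1: condition met.
G2: fails — 1R1, 1R²0 but no w with 1R²w and 0R²w.
G3: fails — bRc, bR²b but no w with cR²w and bR²w.
Valid on: G1.

G1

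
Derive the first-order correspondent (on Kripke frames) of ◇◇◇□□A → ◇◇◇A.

This is a Sahlqvist (Geach-type) schema ◇^3□^2A → □^0◇^3A.
First-order correspondent: ∀x ∀y (xR³y → ∃w (yR²w ∧ xR³w)).

∀x ∀y (xR³y → ∃w (yR²w ∧ xR³w))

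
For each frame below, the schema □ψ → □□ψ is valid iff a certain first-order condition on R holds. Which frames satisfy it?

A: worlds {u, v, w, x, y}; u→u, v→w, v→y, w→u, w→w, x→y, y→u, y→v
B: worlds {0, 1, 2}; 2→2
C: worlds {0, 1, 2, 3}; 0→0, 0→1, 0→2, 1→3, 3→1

This is the axiom for transitivity; its first-order frame correspondent is ∀x ∀y ∀z (Rxy ∧ Ryz → Rxz).
A: fails — Rvw and Rwu but not Rvu.
B: satisfies the condition.
C: fails — R31 and R13 but not R33.
Valid on: B.

B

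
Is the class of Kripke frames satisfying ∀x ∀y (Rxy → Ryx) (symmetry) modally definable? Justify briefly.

This is a Sahlqvist condition; the B axiom r → □◇r defines it.
Suppose r→□◇r is valid. Take Rxy and set V(r)={x}. Then r at x, so □◇r at x, so ◇r at y, so some z with Ryz has r; z=x, i.e. Ryx.

Yes, by r → □◇r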